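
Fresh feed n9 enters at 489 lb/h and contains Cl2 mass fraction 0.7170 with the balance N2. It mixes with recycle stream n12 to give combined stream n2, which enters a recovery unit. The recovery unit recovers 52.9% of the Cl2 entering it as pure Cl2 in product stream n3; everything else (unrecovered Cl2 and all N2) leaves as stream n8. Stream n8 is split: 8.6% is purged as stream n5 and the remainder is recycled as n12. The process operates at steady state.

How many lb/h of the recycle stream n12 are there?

N2 enters only via n9 and leaves only via the purge: 489×0.283 = 0.086×(N2 in n8), and the recovery unit passes all N2, so N2 in n2 = N2 in n8 = 1609.2 lb/h.
Cl2 in n2: m_A = 489×0.717 + (1−0.086)·(1−0.529)·m_A, so m_A = 350.61/0.5695 = 615.64 lb/h.
n8 = (1−0.529)×615.64 + 1609.2 = 1899.1 lb/h.
Recycle n12 = (1−0.086)×1899.1 = 1735.8 lb/h.

1736 lb/h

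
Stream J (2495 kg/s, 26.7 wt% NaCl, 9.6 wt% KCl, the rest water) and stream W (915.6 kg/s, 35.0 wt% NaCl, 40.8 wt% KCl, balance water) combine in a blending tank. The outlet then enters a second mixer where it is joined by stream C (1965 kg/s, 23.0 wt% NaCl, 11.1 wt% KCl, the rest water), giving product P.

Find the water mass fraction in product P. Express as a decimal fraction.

0.578

Overall, product flow = 5375.6 kg/s.
water in = 2495×0.637 + 915.6×0.242 + 1965×0.659 = 3105.8 kg/s.
water fraction in P = 0.578.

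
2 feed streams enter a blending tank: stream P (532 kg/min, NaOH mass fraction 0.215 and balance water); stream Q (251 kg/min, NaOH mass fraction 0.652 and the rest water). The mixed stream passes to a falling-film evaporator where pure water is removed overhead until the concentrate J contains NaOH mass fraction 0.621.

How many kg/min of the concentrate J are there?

NaOH entering = 532×0.215 + 251×0.652 = 278.03 kg/min.
All NaOH reports to J, so J = 278.03/0.621 = 447.72 kg/min.

447.7 kg/min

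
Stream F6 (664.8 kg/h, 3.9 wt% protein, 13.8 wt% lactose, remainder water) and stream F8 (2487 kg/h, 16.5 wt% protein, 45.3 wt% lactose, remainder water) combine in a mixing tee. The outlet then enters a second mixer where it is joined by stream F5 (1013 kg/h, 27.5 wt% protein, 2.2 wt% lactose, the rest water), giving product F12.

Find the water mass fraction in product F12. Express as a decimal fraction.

Overall, product flow = 4164.8 kg/h.
water in = 664.8×0.823 + 2487×0.382 + 1013×0.703 = 2209.3 kg/h.
water fraction in F12 = 0.530.

0.530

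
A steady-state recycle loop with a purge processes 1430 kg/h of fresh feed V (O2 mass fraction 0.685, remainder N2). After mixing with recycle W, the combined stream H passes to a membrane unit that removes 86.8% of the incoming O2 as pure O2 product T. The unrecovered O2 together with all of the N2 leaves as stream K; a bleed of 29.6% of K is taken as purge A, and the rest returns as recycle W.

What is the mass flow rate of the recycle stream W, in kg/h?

N2 enters only via V and leaves only via the purge: 1430×0.315 = 0.296×(N2 in K), and the membrane unit passes all N2, so N2 in H = N2 in K = 1521.8 kg/h.
O2 in H: m_A = 1430×0.685 + (1−0.296)·(1−0.868)·m_A, so m_A = 979.55/0.9071 = 1079.9 kg/h.
K = (1−0.868)×1079.9 + 1521.8 = 1664.3 kg/h.
Recycle W = (1−0.296)×1664.3 = 1171.7 kg/h.

1172 kg/h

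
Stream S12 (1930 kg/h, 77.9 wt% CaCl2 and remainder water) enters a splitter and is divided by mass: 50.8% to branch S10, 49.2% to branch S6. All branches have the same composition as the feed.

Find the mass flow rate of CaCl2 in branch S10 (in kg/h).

Branch S10 total = 0.508×1930 = 980.44 kg/h.
CaCl2 in S10 = 0.779×980.44 = 763.76 kg/h.

763.8 kg/h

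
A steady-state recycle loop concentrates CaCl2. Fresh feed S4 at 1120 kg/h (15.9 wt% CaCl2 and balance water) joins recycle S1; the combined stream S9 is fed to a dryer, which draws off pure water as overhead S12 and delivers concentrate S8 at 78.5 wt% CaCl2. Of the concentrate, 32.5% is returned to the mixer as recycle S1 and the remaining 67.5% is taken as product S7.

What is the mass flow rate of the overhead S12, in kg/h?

Overall CaCl2 balance (none leaves overhead): CaCl2 in fresh feed = CaCl2 in product, i.e. 1120×0.159 = (1−0.325)·S8·0.785.
S8 = 178.08/(0.785×0.675) = 336.08 kg/h.
Recycle S1 = 0.325×336.08 = 109.23 kg/h.
Combined feed S9 = 1120 + 109.23 = 1229.2 kg/h.
Overhead S12 = S9 − S8 = 1229.2 − 336.08 = 893.15 kg/h.

893.1 kg/h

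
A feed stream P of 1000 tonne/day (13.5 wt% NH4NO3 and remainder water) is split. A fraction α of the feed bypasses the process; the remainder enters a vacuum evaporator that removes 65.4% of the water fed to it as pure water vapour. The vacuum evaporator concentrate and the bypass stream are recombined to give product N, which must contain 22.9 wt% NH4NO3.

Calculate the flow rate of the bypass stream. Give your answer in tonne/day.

All 1000×0.135 = 135 tonne/day of NH4NO3 reaches N, so N = 135/0.229 = 589.52 tonne/day and vapour = 410.48 tonne/day.
The evaporator receives (1−α)·1000 of feed at 0.865 water and removes 0.654 of that water:
0.654×0.865×(1−α)×1000 = 410.48
(1−α) = 410.48/565.71 = 0.7256;  α = 0.2744.
Bypass flow = 0.2744×1000 = 274.4 tonne/day.

274.4 tonne/day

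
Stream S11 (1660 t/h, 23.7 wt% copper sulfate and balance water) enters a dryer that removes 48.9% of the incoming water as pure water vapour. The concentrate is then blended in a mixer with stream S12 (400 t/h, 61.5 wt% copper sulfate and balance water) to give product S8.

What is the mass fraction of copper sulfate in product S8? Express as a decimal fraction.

Vapour removed = 0.489×0.763×1660 = 619.36 t/h; concentrate = 1040.6 t/h.
copper sulfate reaching the mixer = 393.42 (from concentrate) + 400×0.615 = 639.42 t/h.
Product flow = 1040.6 + 400 = 1440.6 t/h; copper sulfate fraction = 0.4438.

0.4438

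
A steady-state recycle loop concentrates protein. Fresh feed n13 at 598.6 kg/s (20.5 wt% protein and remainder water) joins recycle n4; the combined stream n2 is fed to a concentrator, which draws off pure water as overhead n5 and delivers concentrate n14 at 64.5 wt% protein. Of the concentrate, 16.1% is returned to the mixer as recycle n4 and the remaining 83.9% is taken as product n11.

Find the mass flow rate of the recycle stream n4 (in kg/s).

Overall protein balance (none leaves overhead): protein in fresh feed = protein in product, i.e. 598.6×0.205 = (1−0.161)·n14·0.645.
n14 = 122.71/(0.645×0.839) = 226.76 kg/s.
Recycle n4 = 0.161×226.76 = 36.509 kg/s.

36.51 kg/s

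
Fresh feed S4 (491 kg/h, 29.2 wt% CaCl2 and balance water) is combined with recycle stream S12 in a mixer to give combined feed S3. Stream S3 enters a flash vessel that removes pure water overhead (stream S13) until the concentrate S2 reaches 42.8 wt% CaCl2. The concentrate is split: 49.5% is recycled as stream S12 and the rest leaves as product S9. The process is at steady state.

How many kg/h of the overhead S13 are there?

156 kg/h

Overall CaCl2 balance (none leaves overhead): CaCl2 in fresh feed = CaCl2 in product, i.e. 491×0.292 = (1−0.495)·S2·0.428.
S2 = 143.37/(0.428×0.505) = 663.33 kg/h.
Recycle S12 = 0.495×663.33 = 328.35 kg/h.
Combined feed S3 = 491 + 328.35 = 819.35 kg/h.
Overhead S13 = S3 − S2 = 819.35 − 663.33 = 156.02 kg/h.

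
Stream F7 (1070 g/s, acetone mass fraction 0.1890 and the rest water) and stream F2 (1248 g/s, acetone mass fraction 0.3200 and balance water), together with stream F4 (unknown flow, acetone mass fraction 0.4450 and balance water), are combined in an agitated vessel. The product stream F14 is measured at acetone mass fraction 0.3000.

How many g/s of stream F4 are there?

647 g/s

Let F4 be the unknown flow. Total out = 2318 + F4.
acetone balance: 601.59 + 0.445·F4 = 0.300·(2318 + F4)
(0.445 − 0.300)·F4 = 0.300×2318 − 601.59 = 93.81
F4 = 93.81 / 0.145 = 646.97 g/s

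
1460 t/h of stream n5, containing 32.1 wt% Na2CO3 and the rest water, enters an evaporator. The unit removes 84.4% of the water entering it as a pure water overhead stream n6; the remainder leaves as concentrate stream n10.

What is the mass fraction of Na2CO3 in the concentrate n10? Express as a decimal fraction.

Na2CO3 is not removed: 1460×0.321 = 468.66 t/h of Na2CO3 enters n10.
water entering = 1460×0.679 = 991.34 t/h; overhead removed = 0.844×991.34 = 836.69 t/h.
Concentrate = 1460 − 836.69 = 623.31 t/h.
Mass fraction = 468.66/623.31 = 0.752.

0.752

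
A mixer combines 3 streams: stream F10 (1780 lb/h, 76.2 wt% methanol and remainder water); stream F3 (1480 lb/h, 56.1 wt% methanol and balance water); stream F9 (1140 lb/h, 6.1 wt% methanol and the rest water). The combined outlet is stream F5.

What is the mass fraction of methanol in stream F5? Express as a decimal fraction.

0.5128

Total flow out = 1780 + 1480 + 1140 = 4400 lb/h.
methanol in = 1780×0.762 + 1480×0.561 + 1140×0.061 = 2256.2 lb/h.
methanol mass fraction in F5 = 2256.2/4400 = 0.5128.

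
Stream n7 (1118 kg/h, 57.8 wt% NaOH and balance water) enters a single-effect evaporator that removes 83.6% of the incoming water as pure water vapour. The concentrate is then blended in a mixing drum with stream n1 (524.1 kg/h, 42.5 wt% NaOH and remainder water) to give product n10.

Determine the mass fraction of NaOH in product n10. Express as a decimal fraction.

Vapour removed = 0.836×0.422×1118 = 394.42 kg/h; concentrate = 723.58 kg/h.
NaOH reaching the mixer = 646.2 (from concentrate) + 524.1×0.425 = 868.95 kg/h.
Product flow = 723.58 + 524.1 = 1247.7 kg/h; NaOH fraction = 0.696.

0.696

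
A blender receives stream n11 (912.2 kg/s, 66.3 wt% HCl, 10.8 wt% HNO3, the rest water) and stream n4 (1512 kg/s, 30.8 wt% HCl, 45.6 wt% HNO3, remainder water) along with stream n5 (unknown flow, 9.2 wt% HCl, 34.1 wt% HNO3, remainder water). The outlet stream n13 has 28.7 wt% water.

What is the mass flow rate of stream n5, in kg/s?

464.4 kg/s

Let n5 be the unknown flow. Total out = 2424.2 + n5.
water balance: 565.73 + 0.567·n5 = 0.287·(2424.2 + n5)
(0.567 − 0.287)·n5 = 0.287×2424.2 − 565.73 = 130.02
n5 = 130.02 / 0.280 = 464.36 kg/s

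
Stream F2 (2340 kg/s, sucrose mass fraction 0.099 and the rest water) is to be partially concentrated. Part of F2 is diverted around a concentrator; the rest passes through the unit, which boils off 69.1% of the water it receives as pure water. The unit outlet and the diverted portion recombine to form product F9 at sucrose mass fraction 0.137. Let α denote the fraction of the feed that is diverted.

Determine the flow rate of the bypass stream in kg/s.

All 2340×0.099 = 231.66 kg/s of sucrose reaches F9, so F9 = 231.66/0.137 = 1690.9 kg/s and vapour = 649.05 kg/s.
The evaporator receives (1−α)·2340 of feed at 0.901 water and removes 0.691 of that water:
0.691×0.901×(1−α)×2340 = 649.05
(1−α) = 649.05/1456.9 = 0.4455;  α = 0.5545.
Bypass flow = 0.5545×2340 = 1297.5 kg/s.

1298 kg/s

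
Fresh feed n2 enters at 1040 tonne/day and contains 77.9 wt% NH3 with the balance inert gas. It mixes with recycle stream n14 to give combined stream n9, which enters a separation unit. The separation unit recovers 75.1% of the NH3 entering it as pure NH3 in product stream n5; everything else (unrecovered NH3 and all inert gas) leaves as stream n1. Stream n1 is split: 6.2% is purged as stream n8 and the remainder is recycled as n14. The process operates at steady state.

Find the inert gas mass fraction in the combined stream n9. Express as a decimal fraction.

0.778

inert gas enters only via n2 and leaves only via the purge: 1040×0.221 = 0.062×(inert gas in n1), and the separation unit passes all inert gas, so inert gas in n9 = inert gas in n1 = 3707.1 tonne/day.
NH3 in n9: m_A = 1040×0.779 + (1−0.062)·(1−0.751)·m_A, so m_A = 810.16/0.7664 = 1057 tonne/day.
n9 = 1057 + 3707.1 = 4764.1 tonne/day.
inert gas fraction in n9 = 3707.1/4764.1 = 0.778.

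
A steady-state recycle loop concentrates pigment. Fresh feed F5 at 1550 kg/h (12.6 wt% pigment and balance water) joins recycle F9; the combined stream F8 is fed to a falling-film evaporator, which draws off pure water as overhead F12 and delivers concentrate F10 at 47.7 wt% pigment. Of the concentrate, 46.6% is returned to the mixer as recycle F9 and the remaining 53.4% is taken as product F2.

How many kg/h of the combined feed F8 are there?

1907 kg/h

Overall pigment balance (none leaves overhead): pigment in fresh feed = pigment in product, i.e. 1550×0.126 = (1−0.466)·F10·0.477.
F10 = 195.3/(0.477×0.534) = 766.73 kg/h.
Recycle F9 = 0.466×766.73 = 357.3 kg/h.
Combined feed F8 = 1550 + 357.3 = 1907.3 kg/h.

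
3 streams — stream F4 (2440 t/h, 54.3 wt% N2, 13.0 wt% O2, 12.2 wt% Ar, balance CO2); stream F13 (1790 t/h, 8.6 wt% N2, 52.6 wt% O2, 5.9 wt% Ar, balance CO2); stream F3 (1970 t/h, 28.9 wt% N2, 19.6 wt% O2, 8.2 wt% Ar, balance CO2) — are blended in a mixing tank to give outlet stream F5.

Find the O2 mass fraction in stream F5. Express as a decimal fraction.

Total flow out = 2440 + 1790 + 1970 = 6200 t/h.
O2 in = 2440×0.130 + 1790×0.526 + 1970×0.196 = 1644.9 t/h.
O2 mass fraction in F5 = 1644.9/6200 = 0.265.

0.265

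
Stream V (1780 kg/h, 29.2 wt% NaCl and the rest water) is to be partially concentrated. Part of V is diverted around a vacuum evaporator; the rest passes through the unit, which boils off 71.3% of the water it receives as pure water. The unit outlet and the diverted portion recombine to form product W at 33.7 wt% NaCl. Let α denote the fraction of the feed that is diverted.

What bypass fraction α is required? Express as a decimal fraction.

0.735

All 1780×0.292 = 519.76 kg/h of NaCl reaches W, so W = 519.76/0.337 = 1542.3 kg/h and vapour = 237.69 kg/h.
The evaporator receives (1−α)·1780 of feed at 0.708 water and removes 0.713 of that water:
0.713×0.708×(1−α)×1780 = 237.69
(1−α) = 237.69/898.55 = 0.2645;  α = 0.7355.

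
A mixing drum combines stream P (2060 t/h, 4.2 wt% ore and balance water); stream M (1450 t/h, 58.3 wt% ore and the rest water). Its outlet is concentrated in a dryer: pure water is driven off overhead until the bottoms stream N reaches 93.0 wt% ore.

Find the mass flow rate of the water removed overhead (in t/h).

ore entering = 2060×0.042 + 1450×0.583 = 931.87 t/h.
All ore reports to N, so N = 931.87/0.930 = 1002 t/h.
Total feed = 3510 t/h; overhead = 3510 − 1002 = 2508 t/h.

2508 t/h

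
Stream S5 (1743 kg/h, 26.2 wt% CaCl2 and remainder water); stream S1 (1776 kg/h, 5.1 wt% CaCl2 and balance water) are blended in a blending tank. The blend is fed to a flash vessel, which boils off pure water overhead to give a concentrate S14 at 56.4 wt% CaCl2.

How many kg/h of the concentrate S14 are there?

970.3 kg/h

CaCl2 entering = 1743×0.262 + 1776×0.051 = 547.24 kg/h.
All CaCl2 reports to S14, so S14 = 547.24/0.564 = 970.29 kg/h.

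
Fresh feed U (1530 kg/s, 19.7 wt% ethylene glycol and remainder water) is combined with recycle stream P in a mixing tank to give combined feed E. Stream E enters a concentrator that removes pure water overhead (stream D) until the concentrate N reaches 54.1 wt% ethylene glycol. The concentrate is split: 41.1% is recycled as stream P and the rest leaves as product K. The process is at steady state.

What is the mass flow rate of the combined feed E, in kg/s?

Overall ethylene glycol balance (none leaves overhead): ethylene glycol in fresh feed = ethylene glycol in product, i.e. 1530×0.197 = (1−0.411)·N·0.541.
N = 301.41/(0.541×0.589) = 945.9 kg/s.
Recycle P = 0.411×945.9 = 388.76 kg/s.
Combined feed E = 1530 + 388.76 = 1918.8 kg/s.

1919 kg/s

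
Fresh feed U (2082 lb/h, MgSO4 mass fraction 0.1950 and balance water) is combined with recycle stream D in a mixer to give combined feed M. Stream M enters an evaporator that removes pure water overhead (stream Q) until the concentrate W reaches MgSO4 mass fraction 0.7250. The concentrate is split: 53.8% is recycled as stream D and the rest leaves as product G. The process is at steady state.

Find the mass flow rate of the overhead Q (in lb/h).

Overall MgSO4 balance (none leaves overhead): MgSO4 in fresh feed = MgSO4 in product, i.e. 2082×0.195 = (1−0.538)·W·0.725.
W = 405.99/(0.725×0.462) = 1212.1 lb/h.
Recycle D = 0.538×1212.1 = 652.11 lb/h.
Combined feed M = 2082 + 652.11 = 2734.1 lb/h.
Overhead Q = M − W = 2734.1 − 1212.1 = 1522 lb/h.

1522 lb/h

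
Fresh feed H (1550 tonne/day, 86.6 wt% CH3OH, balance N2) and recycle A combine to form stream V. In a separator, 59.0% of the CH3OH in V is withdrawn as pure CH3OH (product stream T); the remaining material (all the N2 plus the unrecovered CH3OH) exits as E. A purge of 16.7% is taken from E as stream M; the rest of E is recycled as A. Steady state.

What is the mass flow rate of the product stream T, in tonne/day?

CH3OH in V: m_A = 1550×0.866 + (1−0.167)·(1−0.590)·m_A, so m_A = 1342.3/0.6585 = 2038.5 tonne/day.
Product T = 0.590×2038.5 = 1202.7 tonne/day.

1203 tonne/day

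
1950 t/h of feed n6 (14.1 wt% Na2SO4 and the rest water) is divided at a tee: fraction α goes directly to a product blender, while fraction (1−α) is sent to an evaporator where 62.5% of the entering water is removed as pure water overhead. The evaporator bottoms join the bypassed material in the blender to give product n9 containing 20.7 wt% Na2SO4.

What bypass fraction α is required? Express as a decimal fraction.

0.406

All 1950×0.141 = 274.95 t/h of Na2SO4 reaches n9, so n9 = 274.95/0.207 = 1328.3 t/h and vapour = 621.74 t/h.
The evaporator receives (1−α)·1950 of feed at 0.859 water and removes 0.625 of that water:
0.625×0.859×(1−α)×1950 = 621.74
(1−α) = 621.74/1046.9 = 0.5939;  α = 0.4061.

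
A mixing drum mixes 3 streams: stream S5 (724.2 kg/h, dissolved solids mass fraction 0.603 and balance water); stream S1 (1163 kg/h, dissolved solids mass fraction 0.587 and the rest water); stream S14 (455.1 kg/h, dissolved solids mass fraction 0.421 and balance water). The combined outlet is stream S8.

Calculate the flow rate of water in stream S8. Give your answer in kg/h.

1031 kg/h

water out = water in = 724.2×0.397 + 1163×0.413 + 455.1×0.579 = 1031.3 kg/h.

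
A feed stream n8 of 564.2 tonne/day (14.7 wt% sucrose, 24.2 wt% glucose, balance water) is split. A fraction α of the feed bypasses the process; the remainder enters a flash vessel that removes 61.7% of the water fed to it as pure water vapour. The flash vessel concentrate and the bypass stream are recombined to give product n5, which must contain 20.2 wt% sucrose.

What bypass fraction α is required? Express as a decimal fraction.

All 564.2×0.147 = 82.937 tonne/day of sucrose reaches n5, so n5 = 82.937/0.202 = 410.58 tonne/day and vapour = 153.62 tonne/day.
The evaporator receives (1−α)·564.2 of feed at 0.611 water and removes 0.617 of that water:
0.617×0.611×(1−α)×564.2 = 153.62
(1−α) = 153.62/212.7 = 0.7222;  α = 0.2778.

0.278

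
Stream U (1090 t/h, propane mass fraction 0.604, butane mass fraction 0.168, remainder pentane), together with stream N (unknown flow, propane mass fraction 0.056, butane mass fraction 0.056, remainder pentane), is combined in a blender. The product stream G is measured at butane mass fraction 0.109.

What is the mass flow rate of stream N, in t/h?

Let N be the unknown flow. Total out = 1090 + N.
butane balance: 183.12 + 0.056·N = 0.109·(1090 + N)
(0.056 − 0.109)·N = 0.109×1090 − 183.12 = -64.31
N = -64.31 / -0.053 = 1213.4 t/h

1213 t/h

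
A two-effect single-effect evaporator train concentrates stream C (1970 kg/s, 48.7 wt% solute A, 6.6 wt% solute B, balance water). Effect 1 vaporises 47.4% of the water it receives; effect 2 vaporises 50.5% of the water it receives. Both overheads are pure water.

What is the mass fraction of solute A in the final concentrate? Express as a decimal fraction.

0.728

water in feed = 1970×0.447 = 880.59 kg/s.
After stage 1: water left = (1−0.474)×880.59 = 463.19; stream total = 1552.6 kg/s.
After stage 2: water left = (1−0.505)×463.19 = 229.28; final concentrate = 1318.7 kg/s.
solute A fraction = 959.39/1318.7 = 0.728.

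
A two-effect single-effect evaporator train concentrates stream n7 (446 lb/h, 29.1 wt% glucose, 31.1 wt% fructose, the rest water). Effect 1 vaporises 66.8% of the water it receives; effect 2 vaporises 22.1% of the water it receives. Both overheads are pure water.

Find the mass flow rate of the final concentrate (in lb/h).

314.4 lb/h

water in feed = 446×0.398 = 177.51 lb/h.
After stage 1: water left = (1−0.668)×177.51 = 58.933; stream total = 327.42 lb/h.
After stage 2: water left = (1−0.221)×58.933 = 45.909; final concentrate = 314.4 lb/h.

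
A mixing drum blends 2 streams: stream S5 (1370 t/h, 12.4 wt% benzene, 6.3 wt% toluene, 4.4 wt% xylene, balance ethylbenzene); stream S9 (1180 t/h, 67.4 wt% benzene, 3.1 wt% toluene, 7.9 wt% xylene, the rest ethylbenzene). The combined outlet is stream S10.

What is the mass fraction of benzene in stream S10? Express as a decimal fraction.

Total flow out = 1370 + 1180 = 2550 t/h.
benzene in = 1370×0.124 + 1180×0.674 = 965.2 t/h.
benzene mass fraction in S10 = 965.2/2550 = 0.3785.

0.3785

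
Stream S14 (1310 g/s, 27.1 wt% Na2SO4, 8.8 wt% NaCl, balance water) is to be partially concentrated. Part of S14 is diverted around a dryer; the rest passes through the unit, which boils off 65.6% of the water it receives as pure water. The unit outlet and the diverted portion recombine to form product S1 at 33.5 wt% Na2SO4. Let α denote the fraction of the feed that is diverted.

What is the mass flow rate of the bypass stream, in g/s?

All 1310×0.271 = 355.01 g/s of Na2SO4 reaches S1, so S1 = 355.01/0.335 = 1059.7 g/s and vapour = 250.27 g/s.
The evaporator receives (1−α)·1310 of feed at 0.641 water and removes 0.656 of that water:
0.656×0.641×(1−α)×1310 = 250.27
(1−α) = 250.27/550.85 = 0.4543;  α = 0.5457.
Bypass flow = 0.5457×1310 = 714.83 g/s.

714.8 g/s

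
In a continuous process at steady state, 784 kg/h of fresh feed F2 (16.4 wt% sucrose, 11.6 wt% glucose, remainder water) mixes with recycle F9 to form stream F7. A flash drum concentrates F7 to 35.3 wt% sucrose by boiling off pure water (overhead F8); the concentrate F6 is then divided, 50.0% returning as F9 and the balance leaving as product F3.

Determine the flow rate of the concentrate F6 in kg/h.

728.5 kg/h

Overall sucrose balance (none leaves overhead): sucrose in fresh feed = sucrose in product, i.e. 784×0.164 = (1−0.500)·F6·0.353.
F6 = 128.58/(0.353×0.500) = 728.48 kg/h.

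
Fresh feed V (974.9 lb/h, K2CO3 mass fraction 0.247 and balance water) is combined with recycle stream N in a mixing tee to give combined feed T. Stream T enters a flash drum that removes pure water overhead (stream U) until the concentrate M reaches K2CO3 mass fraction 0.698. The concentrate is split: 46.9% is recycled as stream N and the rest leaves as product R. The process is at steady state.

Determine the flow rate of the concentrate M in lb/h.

Overall K2CO3 balance (none leaves overhead): K2CO3 in fresh feed = K2CO3 in product, i.e. 974.9×0.247 = (1−0.469)·M·0.698.
M = 240.8/(0.698×0.531) = 649.69 lb/h.

649.7 lb/h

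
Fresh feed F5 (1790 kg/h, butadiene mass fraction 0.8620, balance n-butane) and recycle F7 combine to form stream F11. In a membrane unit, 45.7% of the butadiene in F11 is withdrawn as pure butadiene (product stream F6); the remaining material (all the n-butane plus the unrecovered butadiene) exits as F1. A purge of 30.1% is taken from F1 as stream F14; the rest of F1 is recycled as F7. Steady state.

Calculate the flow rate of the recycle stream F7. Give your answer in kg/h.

n-butane enters only via F5 and leaves only via the purge: 1790×0.138 = 0.301×(n-butane in F1), and the membrane unit passes all n-butane, so n-butane in F11 = n-butane in F1 = 820.66 kg/h.
butadiene in F11: m_A = 1790×0.862 + (1−0.301)·(1−0.457)·m_A, so m_A = 1543/0.6204 = 2486.9 kg/h.
F1 = (1−0.457)×2486.9 + 820.66 = 2171.1 kg/h.
Recycle F7 = (1−0.301)×2171.1 = 1517.6 kg/h.

1518 kg/h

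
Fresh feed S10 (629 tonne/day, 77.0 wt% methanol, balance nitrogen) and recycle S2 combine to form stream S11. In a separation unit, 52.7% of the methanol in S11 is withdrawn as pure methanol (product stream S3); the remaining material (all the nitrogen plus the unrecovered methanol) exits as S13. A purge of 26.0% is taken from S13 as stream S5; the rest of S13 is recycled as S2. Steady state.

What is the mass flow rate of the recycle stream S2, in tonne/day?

672.6 tonne/day

nitrogen enters only via S10 and leaves only via the purge: 629×0.230 = 0.260×(nitrogen in S13), and the separation unit passes all nitrogen, so nitrogen in S11 = nitrogen in S13 = 556.42 tonne/day.
methanol in S11: m_A = 629×0.770 + (1−0.260)·(1−0.527)·m_A, so m_A = 484.33/0.6500 = 745.15 tonne/day.
S13 = (1−0.527)×745.15 + 556.42 = 908.88 tonne/day.
Recycle S2 = (1−0.260)×908.88 = 672.57 tonne/day.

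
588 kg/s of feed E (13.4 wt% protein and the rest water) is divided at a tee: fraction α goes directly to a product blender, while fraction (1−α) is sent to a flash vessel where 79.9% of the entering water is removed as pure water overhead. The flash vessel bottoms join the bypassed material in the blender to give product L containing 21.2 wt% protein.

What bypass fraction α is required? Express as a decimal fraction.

All 588×0.134 = 78.792 kg/s of protein reaches L, so L = 78.792/0.212 = 371.66 kg/s and vapour = 216.34 kg/s.
The evaporator receives (1−α)·588 of feed at 0.866 water and removes 0.799 of that water:
0.799×0.866×(1−α)×588 = 216.34
(1−α) = 216.34/406.86 = 0.5317;  α = 0.4683.

0.468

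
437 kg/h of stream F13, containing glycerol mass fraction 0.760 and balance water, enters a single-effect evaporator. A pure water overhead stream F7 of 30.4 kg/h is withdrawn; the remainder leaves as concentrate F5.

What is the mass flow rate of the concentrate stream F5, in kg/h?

406.6 kg/h

Concentrate = 437 − 30.4 = 406.6 kg/h.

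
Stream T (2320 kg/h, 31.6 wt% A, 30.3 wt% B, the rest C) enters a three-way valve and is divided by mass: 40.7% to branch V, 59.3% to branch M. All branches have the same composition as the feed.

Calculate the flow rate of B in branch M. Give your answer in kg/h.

416.9 kg/h

Branch M total = 0.593×2320 = 1375.8 kg/h.
B in M = 0.303×1375.8 = 416.86 kg/h.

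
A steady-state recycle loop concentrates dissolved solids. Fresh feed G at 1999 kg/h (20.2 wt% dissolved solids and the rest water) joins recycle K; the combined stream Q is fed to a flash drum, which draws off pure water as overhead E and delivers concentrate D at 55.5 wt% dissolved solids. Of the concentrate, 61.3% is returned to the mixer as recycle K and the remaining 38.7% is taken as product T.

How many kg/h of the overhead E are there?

Overall dissolved solids balance (none leaves overhead): dissolved solids in fresh feed = dissolved solids in product, i.e. 1999×0.202 = (1−0.613)·D·0.555.
D = 403.8/(0.555×0.387) = 1880 kg/h.
Recycle K = 0.613×1880 = 1152.4 kg/h.
Combined feed Q = 1999 + 1152.4 = 3151.4 kg/h.
Overhead E = Q − D = 3151.4 − 1880 = 1271.4 kg/h.

1271 kg/h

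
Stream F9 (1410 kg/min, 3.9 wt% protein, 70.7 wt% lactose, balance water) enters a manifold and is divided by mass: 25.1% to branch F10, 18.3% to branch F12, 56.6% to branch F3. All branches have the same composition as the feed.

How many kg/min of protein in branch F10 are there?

13.8 kg/min

Branch F10 total = 0.251×1410 = 353.91 kg/min.
protein in F10 = 0.039×353.91 = 13.802 kg/min.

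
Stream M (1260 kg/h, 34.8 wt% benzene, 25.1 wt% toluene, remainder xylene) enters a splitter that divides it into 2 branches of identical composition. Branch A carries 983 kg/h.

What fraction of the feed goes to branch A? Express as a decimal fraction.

Fraction to A = 983/1260 = 0.7802.

0.780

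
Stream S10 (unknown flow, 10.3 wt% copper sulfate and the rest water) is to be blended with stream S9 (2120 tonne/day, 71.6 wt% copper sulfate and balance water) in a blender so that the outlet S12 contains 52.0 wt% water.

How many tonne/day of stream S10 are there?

1327 tonne/day

Let S10 be the unknown flow. Total out = 2120 + S10.
water balance: 602.08 + 0.897·S10 = 0.520·(2120 + S10)
(0.897 − 0.520)·S10 = 0.520×2120 − 602.08 = 500.32
S10 = 500.32 / 0.377 = 1327.1 tonne/day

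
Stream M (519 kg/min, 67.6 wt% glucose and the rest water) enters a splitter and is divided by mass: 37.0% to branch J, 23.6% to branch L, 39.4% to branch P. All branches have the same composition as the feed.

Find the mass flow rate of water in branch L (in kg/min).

Branch L total = 0.236×519 = 122.48 kg/min.
water in L = 0.324×122.48 = 39.685 kg/min.

39.68 kg/min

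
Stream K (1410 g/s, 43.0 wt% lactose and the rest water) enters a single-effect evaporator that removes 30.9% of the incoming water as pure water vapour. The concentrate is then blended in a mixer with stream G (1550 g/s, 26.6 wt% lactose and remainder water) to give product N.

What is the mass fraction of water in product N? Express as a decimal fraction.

Vapour removed = 0.309×0.570×1410 = 248.34 g/s; concentrate = 1161.7 g/s.
water reaching the mixer = 555.36 (from concentrate) + 1550×0.734 = 1693.1 g/s.
Product flow = 1161.7 + 1550 = 2711.7 g/s; water fraction = 0.624.

0.624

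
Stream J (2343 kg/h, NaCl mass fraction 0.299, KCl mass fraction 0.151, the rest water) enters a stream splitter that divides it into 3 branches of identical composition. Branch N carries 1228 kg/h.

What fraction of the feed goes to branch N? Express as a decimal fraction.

Fraction to N = 1228/2343 = 0.5241.

0.524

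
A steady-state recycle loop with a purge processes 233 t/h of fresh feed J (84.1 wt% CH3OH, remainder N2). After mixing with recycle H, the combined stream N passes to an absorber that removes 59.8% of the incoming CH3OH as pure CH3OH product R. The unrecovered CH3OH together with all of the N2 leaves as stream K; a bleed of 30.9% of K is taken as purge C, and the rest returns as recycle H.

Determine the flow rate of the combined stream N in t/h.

391.2 t/h

N2 enters only via J and leaves only via the purge: 233×0.159 = 0.309×(N2 in K), and the absorber passes all N2, so N2 in N = N2 in K = 119.89 t/h.
CH3OH in N: m_A = 233×0.841 + (1−0.309)·(1−0.598)·m_A, so m_A = 195.95/0.7222 = 271.32 t/h.
N = 271.32 + 119.89 = 391.21 t/h.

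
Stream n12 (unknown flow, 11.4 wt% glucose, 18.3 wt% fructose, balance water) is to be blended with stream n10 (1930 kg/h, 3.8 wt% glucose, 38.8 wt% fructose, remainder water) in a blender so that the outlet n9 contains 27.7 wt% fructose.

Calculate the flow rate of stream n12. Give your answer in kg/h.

2279 kg/h

Let n12 be the unknown flow. Total out = 1930 + n12.
fructose balance: 748.84 + 0.183·n12 = 0.277·(1930 + n12)
(0.183 − 0.277)·n12 = 0.277×1930 − 748.84 = -214.23
n12 = -214.23 / -0.094 = 2279 kg/h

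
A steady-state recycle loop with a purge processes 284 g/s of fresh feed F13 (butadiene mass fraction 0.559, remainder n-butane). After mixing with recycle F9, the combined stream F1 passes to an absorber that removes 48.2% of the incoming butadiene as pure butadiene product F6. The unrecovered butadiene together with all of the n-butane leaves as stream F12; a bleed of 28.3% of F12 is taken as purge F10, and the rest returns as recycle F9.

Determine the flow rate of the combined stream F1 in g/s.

n-butane enters only via F13 and leaves only via the purge: 284×0.441 = 0.283×(n-butane in F12), and the absorber passes all n-butane, so n-butane in F1 = n-butane in F12 = 442.56 g/s.
butadiene in F1: m_A = 284×0.559 + (1−0.283)·(1−0.482)·m_A, so m_A = 158.76/0.6286 = 252.56 g/s.
F1 = 252.56 + 442.56 = 695.12 g/s.

695.1 g/s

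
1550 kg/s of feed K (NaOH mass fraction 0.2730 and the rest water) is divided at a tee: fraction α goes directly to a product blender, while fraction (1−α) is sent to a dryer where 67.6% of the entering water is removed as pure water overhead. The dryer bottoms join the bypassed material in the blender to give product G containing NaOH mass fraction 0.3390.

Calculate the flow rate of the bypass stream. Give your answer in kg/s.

936 kg/s

All 1550×0.273 = 423.15 kg/s of NaOH reaches G, so G = 423.15/0.339 = 1248.2 kg/s and vapour = 301.77 kg/s.
The evaporator receives (1−α)·1550 of feed at 0.727 water and removes 0.676 of that water:
0.676×0.727×(1−α)×1550 = 301.77
(1−α) = 301.77/761.75 = 0.3962;  α = 0.6038.
Bypass flow = 0.6038×1550 = 935.96 kg/s.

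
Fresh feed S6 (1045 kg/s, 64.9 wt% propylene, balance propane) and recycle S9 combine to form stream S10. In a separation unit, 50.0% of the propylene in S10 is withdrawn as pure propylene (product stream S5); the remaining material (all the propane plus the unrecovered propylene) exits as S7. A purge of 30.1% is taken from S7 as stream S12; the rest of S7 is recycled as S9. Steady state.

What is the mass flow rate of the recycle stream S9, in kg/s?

propane enters only via S6 and leaves only via the purge: 1045×0.351 = 0.301×(propane in S7), and the separation unit passes all propane, so propane in S10 = propane in S7 = 1218.6 kg/s.
propylene in S10: m_A = 1045×0.649 + (1−0.301)·(1−0.500)·m_A, so m_A = 678.21/0.6505 = 1042.6 kg/s.
S7 = (1−0.500)×1042.6 + 1218.6 = 1739.9 kg/s.
Recycle S9 = (1−0.301)×1739.9 = 1216.2 kg/s.

1216 kg/s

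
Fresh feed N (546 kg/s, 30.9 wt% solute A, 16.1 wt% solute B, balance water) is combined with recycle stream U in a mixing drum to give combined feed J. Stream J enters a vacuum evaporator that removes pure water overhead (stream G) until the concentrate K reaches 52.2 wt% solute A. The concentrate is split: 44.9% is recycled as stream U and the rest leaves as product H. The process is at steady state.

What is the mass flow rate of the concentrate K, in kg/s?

586.6 kg/s

Overall solute A balance (none leaves overhead): solute A in fresh feed = solute A in product, i.e. 546×0.309 = (1−0.449)·K·0.522.
K = 168.71/(0.522×0.551) = 586.58 kg/s.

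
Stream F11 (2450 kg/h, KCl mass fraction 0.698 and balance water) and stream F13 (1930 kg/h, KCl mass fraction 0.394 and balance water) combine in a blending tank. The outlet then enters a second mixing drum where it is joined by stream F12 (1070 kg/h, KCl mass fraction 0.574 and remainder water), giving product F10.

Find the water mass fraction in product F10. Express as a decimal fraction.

Overall, product flow = 5450 kg/h.
water in = 2450×0.302 + 1930×0.606 + 1070×0.426 = 2365.3 kg/h.
water fraction in F10 = 0.434.

0.434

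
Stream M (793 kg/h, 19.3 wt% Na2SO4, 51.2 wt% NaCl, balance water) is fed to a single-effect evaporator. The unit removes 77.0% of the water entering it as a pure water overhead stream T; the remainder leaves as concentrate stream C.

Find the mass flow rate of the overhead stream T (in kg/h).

water entering = 793×0.295 = 233.93 kg/h; overhead removed = 0.770×233.93 = 180.13 kg/h.

180.1 kg/h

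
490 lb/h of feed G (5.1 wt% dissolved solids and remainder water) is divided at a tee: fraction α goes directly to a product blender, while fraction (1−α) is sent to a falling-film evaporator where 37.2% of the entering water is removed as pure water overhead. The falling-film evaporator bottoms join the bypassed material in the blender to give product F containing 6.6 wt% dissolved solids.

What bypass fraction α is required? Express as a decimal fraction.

0.356

All 490×0.051 = 24.99 lb/h of dissolved solids reaches F, so F = 24.99/0.066 = 378.64 lb/h and vapour = 111.36 lb/h.
The evaporator receives (1−α)·490 of feed at 0.949 water and removes 0.372 of that water:
0.372×0.949×(1−α)×490 = 111.36
(1−α) = 111.36/172.98 = 0.6438;  α = 0.3562.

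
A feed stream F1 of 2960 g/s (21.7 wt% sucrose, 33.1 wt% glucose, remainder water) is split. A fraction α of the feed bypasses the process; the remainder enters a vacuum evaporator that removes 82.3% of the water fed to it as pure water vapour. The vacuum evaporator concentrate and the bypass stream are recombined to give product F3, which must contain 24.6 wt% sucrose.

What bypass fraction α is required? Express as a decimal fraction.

All 2960×0.217 = 642.32 g/s of sucrose reaches F3, so F3 = 642.32/0.246 = 2611.1 g/s and vapour = 348.94 g/s.
The evaporator receives (1−α)·2960 of feed at 0.452 water and removes 0.823 of that water:
0.823×0.452×(1−α)×2960 = 348.94
(1−α) = 348.94/1101.1 = 0.3169;  α = 0.6831.

0.683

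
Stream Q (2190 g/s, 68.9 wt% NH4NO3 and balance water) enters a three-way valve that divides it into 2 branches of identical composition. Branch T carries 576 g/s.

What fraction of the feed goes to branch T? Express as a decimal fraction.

0.263

Fraction to T = 576/2190 = 0.2630.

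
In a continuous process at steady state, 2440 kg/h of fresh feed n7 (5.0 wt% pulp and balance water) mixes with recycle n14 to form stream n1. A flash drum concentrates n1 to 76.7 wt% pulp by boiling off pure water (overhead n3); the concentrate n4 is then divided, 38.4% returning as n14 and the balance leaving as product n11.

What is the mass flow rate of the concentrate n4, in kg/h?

Overall pulp balance (none leaves overhead): pulp in fresh feed = pulp in product, i.e. 2440×0.050 = (1−0.384)·n4·0.767.
n4 = 122/(0.767×0.616) = 258.22 kg/h.

258.2 kg/h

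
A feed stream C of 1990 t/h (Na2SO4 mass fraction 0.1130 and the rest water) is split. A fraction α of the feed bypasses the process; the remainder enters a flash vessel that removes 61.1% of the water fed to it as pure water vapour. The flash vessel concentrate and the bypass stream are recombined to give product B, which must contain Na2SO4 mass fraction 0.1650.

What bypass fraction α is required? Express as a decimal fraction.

0.418

All 1990×0.113 = 224.87 t/h of Na2SO4 reaches B, so B = 224.87/0.165 = 1362.8 t/h and vapour = 627.15 t/h.
The evaporator receives (1−α)·1990 of feed at 0.887 water and removes 0.611 of that water:
0.611×0.887×(1−α)×1990 = 627.15
(1−α) = 627.15/1078.5 = 0.5815;  α = 0.4185.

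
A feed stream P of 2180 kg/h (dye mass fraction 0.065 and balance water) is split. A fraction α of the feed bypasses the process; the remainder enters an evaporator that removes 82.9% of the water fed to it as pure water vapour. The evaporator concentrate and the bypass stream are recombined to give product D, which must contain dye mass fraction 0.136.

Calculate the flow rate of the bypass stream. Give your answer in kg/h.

711.7 kg/h

All 2180×0.065 = 141.7 kg/h of dye reaches D, so D = 141.7/0.136 = 1041.9 kg/h and vapour = 1138.1 kg/h.
The evaporator receives (1−α)·2180 of feed at 0.935 water and removes 0.829 of that water:
0.829×0.935×(1−α)×2180 = 1138.1
(1−α) = 1138.1/1689.8 = 0.6735;  α = 0.3265.
Bypass flow = 0.3265×2180 = 711.72 kg/h.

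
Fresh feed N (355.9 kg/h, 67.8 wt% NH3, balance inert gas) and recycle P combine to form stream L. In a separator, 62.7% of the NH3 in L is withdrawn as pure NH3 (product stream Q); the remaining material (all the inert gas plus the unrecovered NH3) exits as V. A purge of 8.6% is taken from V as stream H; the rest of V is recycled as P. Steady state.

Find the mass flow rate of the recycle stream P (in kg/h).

inert gas enters only via N and leaves only via the purge: 355.9×0.322 = 0.086×(inert gas in V), and the separator passes all inert gas, so inert gas in L = inert gas in V = 1332.6 kg/h.
NH3 in L: m_A = 355.9×0.678 + (1−0.086)·(1−0.627)·m_A, so m_A = 241.3/0.6591 = 366.12 kg/h.
V = (1−0.627)×366.12 + 1332.6 = 1469.1 kg/h.
Recycle P = (1−0.086)×1469.1 = 1342.8 kg/h.

1343 kg/h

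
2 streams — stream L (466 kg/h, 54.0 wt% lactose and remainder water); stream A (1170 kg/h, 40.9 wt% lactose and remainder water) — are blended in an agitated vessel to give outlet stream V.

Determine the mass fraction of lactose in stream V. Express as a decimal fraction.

0.4463

Total flow out = 466 + 1170 = 1636 kg/h.
lactose in = 466×0.540 + 1170×0.409 = 730.17 kg/h.
lactose mass fraction in V = 730.17/1636 = 0.4463.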